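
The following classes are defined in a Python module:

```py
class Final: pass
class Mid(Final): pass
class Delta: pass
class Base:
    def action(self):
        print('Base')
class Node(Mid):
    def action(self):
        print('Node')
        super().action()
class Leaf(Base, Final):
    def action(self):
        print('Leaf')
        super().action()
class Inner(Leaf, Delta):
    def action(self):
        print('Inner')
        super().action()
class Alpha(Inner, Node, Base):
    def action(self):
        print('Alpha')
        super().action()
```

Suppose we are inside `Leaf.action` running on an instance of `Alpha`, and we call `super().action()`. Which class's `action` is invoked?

Node

L[Alpha] = Alpha + merge(L[Inner], L[Node], L[Base], [Inner Node Base])
  take Inner:  [Inner Leaf Base Final Delta object] + [Node Mid Final object] + [Base object] + [Inner Node Base]
  take Leaf:  [Leaf Base Final Delta object] + [Node Mid Final object] + [Base object] + [Node Base]
  take Node:  [Base Final Delta object] + [Node Mid Final object] + [Base object] + [Node Base]
  take Base:  [Base Final Delta object] + [Mid Final object] + [Base object] + [Base]
  take Mid:  [Final Delta object] + [Mid Final object] + [object]
  take Final:  [Final Delta object] + [Final object] + [object]
  take Delta:  [Delta object] + [object] + [object]
  take object:  [object] + [object] + [object]
MRO: Alpha Inner Leaf Node Base Mid Final Delta object
super() in Leaf.action on a Alpha instance goes to the class after Leaf in Alpha's MRO: Node.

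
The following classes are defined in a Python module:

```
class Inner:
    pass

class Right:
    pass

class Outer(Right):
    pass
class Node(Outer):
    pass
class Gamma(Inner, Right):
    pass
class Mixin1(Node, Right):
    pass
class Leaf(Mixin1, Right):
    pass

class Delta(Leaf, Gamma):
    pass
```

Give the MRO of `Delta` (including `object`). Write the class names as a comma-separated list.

L[Delta] = Delta + merge(L[Leaf], L[Gamma], [Leaf Gamma])
  take Leaf:  [Leaf Mixin1 Node Outer Right object] + [Gamma Inner Right object] + [Leaf Gamma]
  take Mixin1:  [Mixin1 Node Outer Right object] + [Gamma Inner Right object] + [Gamma]
  take Node:  [Node Outer Right object] + [Gamma Inner Right object] + [Gamma]
  take Outer:  [Outer Right object] + [Gamma Inner Right object] + [Gamma]
  take Gamma:  [Right object] + [Gamma Inner Right object] + [Gamma]
  take Inner:  [Right object] + [Inner Right object]
  take Right:  [Right object] + [Right object]
  take object:  [object] + [object]

Delta, Leaf, Mixin1, Node, Outer, Gamma, Inner, Right, object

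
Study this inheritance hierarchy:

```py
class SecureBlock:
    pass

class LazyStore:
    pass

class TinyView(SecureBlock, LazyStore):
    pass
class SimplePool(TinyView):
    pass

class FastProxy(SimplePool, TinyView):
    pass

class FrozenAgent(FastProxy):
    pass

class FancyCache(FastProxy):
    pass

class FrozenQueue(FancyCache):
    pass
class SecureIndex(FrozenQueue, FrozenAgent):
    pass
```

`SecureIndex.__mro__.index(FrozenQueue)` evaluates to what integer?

1

L[SecureIndex] = SecureIndex + merge(L[FrozenQueue], L[FrozenAgent], [FrozenQueue FrozenAgent])
  take FrozenQueue:  [FrozenQueue FancyCache FastProxy SimplePool TinyView SecureBlock LazyStore object] + [FrozenAgent FastProxy SimplePool TinyView SecureBlock LazyStore object] + [FrozenQueue FrozenAgent]
  take FancyCache:  [FancyCache FastProxy SimplePool TinyView SecureBlock LazyStore object] + [FrozenAgent FastProxy SimplePool TinyView SecureBlock LazyStore object] + [FrozenAgent]
  take FrozenAgent:  [FastProxy SimplePool TinyView SecureBlock LazyStore object] + [FrozenAgent FastProxy SimplePool TinyView SecureBlock LazyStore object] + [FrozenAgent]
  take FastProxy:  [FastProxy SimplePool TinyView SecureBlock LazyStore object] + [FastProxy SimplePool TinyView SecureBlock LazyStore object]
  take SimplePool:  [SimplePool TinyView SecureBlock LazyStore object] + [SimplePool TinyView SecureBlock LazyStore object]
  take TinyView:  [TinyView SecureBlock LazyStore object] + [TinyView SecureBlock LazyStore object]
  take SecureBlock:  [SecureBlock LazyStore object] + [SecureBlock LazyStore object]
  take LazyStore:  [LazyStore object] + [LazyStore object]
  take object:  [object] + [object]
MRO: SecureIndex FrozenQueue FancyCache FrozenAgent FastProxy SimplePool TinyView SecureBlock LazyStore object
FrozenQueue sits at index 1.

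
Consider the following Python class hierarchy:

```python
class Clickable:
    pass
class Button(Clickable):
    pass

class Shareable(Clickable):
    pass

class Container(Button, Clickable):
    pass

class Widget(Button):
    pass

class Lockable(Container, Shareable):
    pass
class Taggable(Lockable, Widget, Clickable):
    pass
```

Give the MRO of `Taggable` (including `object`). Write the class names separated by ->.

L[Taggable] = Taggable + merge(L[Lockable], L[Widget], L[Clickable], [Lockable Widget Clickable])
  take Lockable:  [Lockable Container Button Shareable Clickable object] + [Widget Button Clickable object] + [Clickable object] + [Lockable Widget Clickable]
  take Container:  [Container Button Shareable Clickable object] + [Widget Button Clickable object] + [Clickable object] + [Widget Clickable]
  take Widget:  [Button Shareable Clickable object] + [Widget Button Clickable object] + [Clickable object] + [Widget Clickable]
  take Button:  [Button Shareable Clickable object] + [Button Clickable object] + [Clickable object] + [Clickable]
  take Shareable:  [Shareable Clickable object] + [Clickable object] + [Clickable object] + [Clickable]
  take Clickable:  [Clickable object] + [Clickable object] + [Clickable object] + [Clickable]
  take object:  [object] + [object] + [object]

Taggable -> Lockable -> Container -> Widget -> Button -> Shareable -> Clickable -> object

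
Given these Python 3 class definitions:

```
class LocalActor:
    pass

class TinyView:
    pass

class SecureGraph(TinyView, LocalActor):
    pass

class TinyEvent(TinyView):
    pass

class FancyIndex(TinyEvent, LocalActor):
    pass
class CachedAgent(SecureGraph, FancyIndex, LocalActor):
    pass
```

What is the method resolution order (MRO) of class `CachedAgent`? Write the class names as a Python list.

L[CachedAgent] = CachedAgent + merge(L[SecureGraph], L[FancyIndex], L[LocalActor], [SecureGraph FancyIndex LocalActor])
  take SecureGraph:  [SecureGraph TinyView LocalActor object] + [FancyIndex TinyEvent TinyView LocalActor object] + [LocalActor object] + [SecureGraph FancyIndex LocalActor]
  take FancyIndex:  [TinyView LocalActor object] + [FancyIndex TinyEvent TinyView LocalActor object] + [LocalActor object] + [FancyIndex LocalActor]
  take TinyEvent:  [TinyView LocalActor object] + [TinyEvent TinyView LocalActor object] + [LocalActor object] + [LocalActor]
  take TinyView:  [TinyView LocalActor object] + [TinyView LocalActor object] + [LocalActor object] + [LocalActor]
  take LocalActor:  [LocalActor object] + [LocalActor object] + [LocalActor object] + [LocalActor]
  take object:  [object] + [object] + [object]

[CachedAgent, SecureGraph, FancyIndex, TinyEvent, TinyView, LocalActor, object]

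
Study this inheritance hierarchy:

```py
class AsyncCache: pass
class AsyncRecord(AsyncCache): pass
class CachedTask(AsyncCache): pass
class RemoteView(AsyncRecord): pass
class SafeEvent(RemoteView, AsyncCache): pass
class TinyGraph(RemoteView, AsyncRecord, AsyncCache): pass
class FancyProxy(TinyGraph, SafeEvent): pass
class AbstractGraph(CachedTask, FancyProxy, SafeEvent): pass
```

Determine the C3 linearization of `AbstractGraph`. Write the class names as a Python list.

L[AbstractGraph] = AbstractGraph + merge(L[CachedTask], L[FancyProxy], L[SafeEvent], [CachedTask FancyProxy SafeEvent])
  take CachedTask:  [CachedTask AsyncCache object] + [FancyProxy TinyGraph SafeEvent RemoteView AsyncRecord AsyncCache object] + [SafeEvent RemoteView AsyncRecord AsyncCache object] + [CachedTask FancyProxy SafeEvent]
  take FancyProxy:  [AsyncCache object] + [FancyProxy TinyGraph SafeEvent RemoteView AsyncRecord AsyncCache object] + [SafeEvent RemoteView AsyncRecord AsyncCache object] + [FancyProxy SafeEvent]
  take TinyGraph:  [AsyncCache object] + [TinyGraph SafeEvent RemoteView AsyncRecord AsyncCache object] + [SafeEvent RemoteView AsyncRecord AsyncCache object] + [SafeEvent]
  take SafeEvent:  [AsyncCache object] + [SafeEvent RemoteView AsyncRecord AsyncCache object] + [SafeEvent RemoteView AsyncRecord AsyncCache object] + [SafeEvent]
  take RemoteView:  [AsyncCache object] + [RemoteView AsyncRecord AsyncCache object] + [RemoteView AsyncRecord AsyncCache object]
  take AsyncRecord:  [AsyncCache object] + [AsyncRecord AsyncCache object] + [AsyncRecord AsyncCache object]
  take AsyncCache:  [AsyncCache object] + [AsyncCache object] + [AsyncCache object]
  take object:  [object] + [object] + [object]

[AbstractGraph, CachedTask, FancyProxy, TinyGraph, SafeEvent, RemoteView, AsyncRecord, AsyncCache, object]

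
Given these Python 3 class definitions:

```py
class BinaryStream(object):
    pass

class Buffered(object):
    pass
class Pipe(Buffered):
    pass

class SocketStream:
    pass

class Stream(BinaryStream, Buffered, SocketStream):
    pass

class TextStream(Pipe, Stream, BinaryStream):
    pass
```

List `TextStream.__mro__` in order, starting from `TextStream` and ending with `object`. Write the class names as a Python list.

L[TextStream] = TextStream + merge(L[Pipe], L[Stream], L[BinaryStream], [Pipe Stream BinaryStream])
  take Pipe:  [Pipe Buffered object] + [Stream BinaryStream Buffered SocketStream object] + [BinaryStream object] + [Pipe Stream BinaryStream]
  take Stream:  [Buffered object] + [Stream BinaryStream Buffered SocketStream object] + [BinaryStream object] + [Stream BinaryStream]
  take BinaryStream:  [Buffered object] + [BinaryStream Buffered SocketStream object] + [BinaryStream object] + [BinaryStream]
  take Buffered:  [Buffered object] + [Buffered SocketStream object] + [object]
  take SocketStream:  [object] + [SocketStream object] + [object]
  take object:  [object] + [object] + [object]

[TextStream, Pipe, Stream, BinaryStream, Buffered, SocketStream, object]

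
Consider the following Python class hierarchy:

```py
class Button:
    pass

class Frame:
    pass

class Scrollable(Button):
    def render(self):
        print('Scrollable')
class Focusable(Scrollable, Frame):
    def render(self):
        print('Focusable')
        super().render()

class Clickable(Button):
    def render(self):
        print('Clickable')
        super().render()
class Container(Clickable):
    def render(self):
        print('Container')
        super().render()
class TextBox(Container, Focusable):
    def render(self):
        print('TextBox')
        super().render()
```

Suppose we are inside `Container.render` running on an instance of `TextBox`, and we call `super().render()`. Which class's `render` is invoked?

L[TextBox] = TextBox + merge(L[Container], L[Focusable], [Container Focusable])
  take Container:  [Container Clickable Button object] + [Focusable Scrollable Button Frame object] + [Container Focusable]
  take Clickable:  [Clickable Button object] + [Focusable Scrollable Button Frame object] + [Focusable]
  take Focusable:  [Button object] + [Focusable Scrollable Button Frame object] + [Focusable]
  take Scrollable:  [Button object] + [Scrollable Button Frame object]
  take Button:  [Button object] + [Button Frame object]
  take Frame:  [object] + [Frame object]
  take object:  [object] + [object]
MRO: TextBox Container Clickable Focusable Scrollable Button Frame object
super() in Container.render on a TextBox instance goes to the class after Container in TextBox's MRO: Clickable.

Clickable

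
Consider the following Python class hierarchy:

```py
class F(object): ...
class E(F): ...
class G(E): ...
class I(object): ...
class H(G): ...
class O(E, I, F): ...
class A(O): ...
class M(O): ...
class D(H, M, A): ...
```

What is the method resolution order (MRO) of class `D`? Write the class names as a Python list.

[D, H, G, M, A, O, E, I, F, object]

L[D] = D + merge(L[H], L[M], L[A], [H M A])
  take H:  [H G E F object] + [M O E I F object] + [A O E I F object] + [H M A]
  take G:  [G E F object] + [M O E I F object] + [A O E I F object] + [M A]
  take M:  [E F object] + [M O E I F object] + [A O E I F object] + [M A]
  take A:  [E F object] + [O E I F object] + [A O E I F object] + [A]
  take O:  [E F object] + [O E I F object] + [O E I F object]
  take E:  [E F object] + [E I F object] + [E I F object]
  take I:  [F object] + [I F object] + [I F object]
  take F:  [F object] + [F object] + [F object]
  take object:  [object] + [object] + [object]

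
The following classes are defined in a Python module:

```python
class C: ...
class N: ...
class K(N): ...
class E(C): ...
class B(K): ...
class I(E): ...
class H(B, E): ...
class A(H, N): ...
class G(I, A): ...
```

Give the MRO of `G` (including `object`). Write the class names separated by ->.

L[G] = G + merge(L[I], L[A], [I A])
  take I:  [I E C object] + [A H B K N E C object] + [I A]
  take A:  [E C object] + [A H B K N E C object] + [A]
  take H:  [E C object] + [H B K N E C object]
  take B:  [E C object] + [B K N E C object]
  take K:  [E C object] + [K N E C object]
  take N:  [E C object] + [N E C object]
  take E:  [E C object] + [E C object]
  take C:  [C object] + [C object]
  take object:  [object] + [object]

G -> I -> A -> H -> B -> K -> N -> E -> C -> object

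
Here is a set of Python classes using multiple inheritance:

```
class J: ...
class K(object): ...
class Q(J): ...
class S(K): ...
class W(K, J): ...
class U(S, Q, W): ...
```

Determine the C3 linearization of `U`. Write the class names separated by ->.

L[U] = U + merge(L[S], L[Q], L[W], [S Q W])
  take S:  [S K object] + [Q J object] + [W K J object] + [S Q W]
  take Q:  [K object] + [Q J object] + [W K J object] + [Q W]
  take W:  [K object] + [J object] + [W K J object] + [W]
  take K:  [K object] + [J object] + [K J object]
  take J:  [object] + [J object] + [J object]
  take object:  [object] + [object] + [object]

U -> S -> Q -> W -> K -> J -> object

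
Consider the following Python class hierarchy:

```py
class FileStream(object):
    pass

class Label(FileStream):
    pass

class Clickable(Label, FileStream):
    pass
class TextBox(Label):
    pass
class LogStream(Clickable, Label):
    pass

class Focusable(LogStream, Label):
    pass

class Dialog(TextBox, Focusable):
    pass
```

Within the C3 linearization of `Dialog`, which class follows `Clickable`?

L[Dialog] = Dialog + merge(L[TextBox], L[Focusable], [TextBox Focusable])
  take TextBox:  [TextBox Label FileStream object] + [Focusable LogStream Clickable Label FileStream object] + [TextBox Focusable]
  take Focusable:  [Label FileStream object] + [Focusable LogStream Clickable Label FileStream object] + [Focusable]
  take LogStream:  [Label FileStream object] + [LogStream Clickable Label FileStream object]
  take Clickable:  [Label FileStream object] + [Clickable Label FileStream object]
  take Label:  [Label FileStream object] + [Label FileStream object]
  take FileStream:  [FileStream object] + [FileStream object]
  take object:  [object] + [object]
MRO: Dialog TextBox Focusable LogStream Clickable Label FileStream object
Clickable is at position 4; next is Label.

Label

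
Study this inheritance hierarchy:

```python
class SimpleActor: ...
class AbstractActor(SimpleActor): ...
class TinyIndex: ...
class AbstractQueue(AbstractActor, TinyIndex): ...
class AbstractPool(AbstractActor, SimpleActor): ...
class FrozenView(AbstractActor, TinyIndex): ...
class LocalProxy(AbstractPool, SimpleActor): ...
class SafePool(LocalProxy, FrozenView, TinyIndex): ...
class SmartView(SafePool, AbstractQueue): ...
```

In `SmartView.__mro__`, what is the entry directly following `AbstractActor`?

SimpleActor

L[SmartView] = SmartView + merge(L[SafePool], L[AbstractQueue], [SafePool AbstractQueue])
  take SafePool:  [SafePool LocalProxy AbstractPool FrozenView AbstractActor SimpleActor TinyIndex object] + [AbstractQueue AbstractActor SimpleActor TinyIndex object] + [SafePool AbstractQueue]
  take LocalProxy:  [LocalProxy AbstractPool FrozenView AbstractActor SimpleActor TinyIndex object] + [AbstractQueue AbstractActor SimpleActor TinyIndex object] + [AbstractQueue]
  take AbstractPool:  [AbstractPool FrozenView AbstractActor SimpleActor TinyIndex object] + [AbstractQueue AbstractActor SimpleActor TinyIndex object] + [AbstractQueue]
  take FrozenView:  [FrozenView AbstractActor SimpleActor TinyIndex object] + [AbstractQueue AbstractActor SimpleActor TinyIndex object] + [AbstractQueue]
  take AbstractQueue:  [AbstractActor SimpleActor TinyIndex object] + [AbstractQueue AbstractActor SimpleActor TinyIndex object] + [AbstractQueue]
  take AbstractActor:  [AbstractActor SimpleActor TinyIndex object] + [AbstractActor SimpleActor TinyIndex object]
  take SimpleActor:  [SimpleActor TinyIndex object] + [SimpleActor TinyIndex object]
  take TinyIndex:  [TinyIndex object] + [TinyIndex object]
  take object:  [object] + [object]
MRO: SmartView SafePool LocalProxy AbstractPool FrozenView AbstractQueue AbstractActor SimpleActor TinyIndex object
AbstractActor is at position 6; next is SimpleActor.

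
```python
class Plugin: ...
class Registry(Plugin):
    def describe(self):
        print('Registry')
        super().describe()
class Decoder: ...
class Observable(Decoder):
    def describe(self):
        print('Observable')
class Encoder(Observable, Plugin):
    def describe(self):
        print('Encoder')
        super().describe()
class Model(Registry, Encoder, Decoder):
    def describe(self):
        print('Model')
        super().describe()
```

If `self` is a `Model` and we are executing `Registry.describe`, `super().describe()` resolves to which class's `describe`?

Encoder

L[Model] = Model + merge(L[Registry], L[Encoder], L[Decoder], [Registry Encoder Decoder])
  take Registry:  [Registry Plugin object] + [Encoder Observable Decoder Plugin object] + [Decoder object] + [Registry Encoder Decoder]
  take Encoder:  [Plugin object] + [Encoder Observable Decoder Plugin object] + [Decoder object] + [Encoder Decoder]
  take Observable:  [Plugin object] + [Observable Decoder Plugin object] + [Decoder object] + [Decoder]
  take Decoder:  [Plugin object] + [Decoder Plugin object] + [Decoder object] + [Decoder]
  take Plugin:  [Plugin object] + [Plugin object] + [object]
  take object:  [object] + [object] + [object]
MRO: Model Registry Encoder Observable Decoder Plugin object
super() in Registry.describe on a Model instance goes to the class after Registry in Model's MRO: Encoder.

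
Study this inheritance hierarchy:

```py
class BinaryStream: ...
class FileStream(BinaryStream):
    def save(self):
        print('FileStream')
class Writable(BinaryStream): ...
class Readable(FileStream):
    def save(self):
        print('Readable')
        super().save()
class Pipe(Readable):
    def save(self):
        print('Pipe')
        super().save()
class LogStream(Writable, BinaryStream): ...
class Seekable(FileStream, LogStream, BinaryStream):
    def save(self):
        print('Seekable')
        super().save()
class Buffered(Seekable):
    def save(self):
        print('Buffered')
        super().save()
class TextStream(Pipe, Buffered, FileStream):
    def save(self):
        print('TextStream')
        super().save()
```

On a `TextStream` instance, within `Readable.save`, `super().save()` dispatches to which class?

L[TextStream] = TextStream + merge(L[Pipe], L[Buffered], L[FileStream], [Pipe Buffered FileStream])
  take Pipe:  [Pipe Readable FileStream BinaryStream object] + [Buffered Seekable FileStream LogStream Writable BinaryStream object] + [FileStream BinaryStream object] + [Pipe Buffered FileStream]
  take Readable:  [Readable FileStream BinaryStream object] + [Buffered Seekable FileStream LogStream Writable BinaryStream object] + [FileStream BinaryStream object] + [Buffered FileStream]
  take Buffered:  [FileStream BinaryStream object] + [Buffered Seekable FileStream LogStream Writable BinaryStream object] + [FileStream BinaryStream object] + [Buffered FileStream]
  take Seekable:  [FileStream BinaryStream object] + [Seekable FileStream LogStream Writable BinaryStream object] + [FileStream BinaryStream object] + [FileStream]
  take FileStream:  [FileStream BinaryStream object] + [FileStream LogStream Writable BinaryStream object] + [FileStream BinaryStream object] + [FileStream]
  take LogStream:  [BinaryStream object] + [LogStream Writable BinaryStream object] + [BinaryStream object]
  take Writable:  [BinaryStream object] + [Writable BinaryStream object] + [BinaryStream object]
  take BinaryStream:  [BinaryStream object] + [BinaryStream object] + [BinaryStream object]
  take object:  [object] + [object] + [object]
MRO: TextStream Pipe Readable Buffered Seekable FileStream LogStream Writable BinaryStream object
super() in Readable.save on a TextStream instance goes to the class after Readable in TextStream's MRO: Buffered.

Buffered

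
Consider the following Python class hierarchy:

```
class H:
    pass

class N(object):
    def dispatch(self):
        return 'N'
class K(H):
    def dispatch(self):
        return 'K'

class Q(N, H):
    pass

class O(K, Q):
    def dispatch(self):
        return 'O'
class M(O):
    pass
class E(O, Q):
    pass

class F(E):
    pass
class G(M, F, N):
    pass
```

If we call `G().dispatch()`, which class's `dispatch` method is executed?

O

L[G] = G + merge(L[M], L[F], L[N], [M F N])
  take M:  [M O K Q N H object] + [F E O K Q N H object] + [N object] + [M F N]
  take F:  [O K Q N H object] + [F E O K Q N H object] + [N object] + [F N]
  take E:  [O K Q N H object] + [E O K Q N H object] + [N object] + [N]
  take O:  [O K Q N H object] + [O K Q N H object] + [N object] + [N]
  take K:  [K Q N H object] + [K Q N H object] + [N object] + [N]
  take Q:  [Q N H object] + [Q N H object] + [N object] + [N]
  take N:  [N H object] + [N H object] + [N object] + [N]
  take H:  [H object] + [H object] + [object]
  take object:  [object] + [object] + [object]
MRO: G M F E O K Q N H object
dispatch is defined in: K, N, O. First along the MRO is O.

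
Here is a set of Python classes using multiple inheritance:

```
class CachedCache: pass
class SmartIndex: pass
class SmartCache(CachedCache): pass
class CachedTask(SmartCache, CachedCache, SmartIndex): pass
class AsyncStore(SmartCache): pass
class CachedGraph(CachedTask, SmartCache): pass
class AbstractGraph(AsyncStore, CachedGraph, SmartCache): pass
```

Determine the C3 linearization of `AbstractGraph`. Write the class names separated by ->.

AbstractGraph -> AsyncStore -> CachedGraph -> CachedTask -> SmartCache -> CachedCache -> SmartIndex -> object

L[AbstractGraph] = AbstractGraph + merge(L[AsyncStore], L[CachedGraph], L[SmartCache], [AsyncStore CachedGraph SmartCache])
  take AsyncStore:  [AsyncStore SmartCache CachedCache object] + [CachedGraph CachedTask SmartCache CachedCache SmartIndex object] + [SmartCache CachedCache object] + [AsyncStore CachedGraph SmartCache]
  take CachedGraph:  [SmartCache CachedCache object] + [CachedGraph CachedTask SmartCache CachedCache SmartIndex object] + [SmartCache CachedCache object] + [CachedGraph SmartCache]
  take CachedTask:  [SmartCache CachedCache object] + [CachedTask SmartCache CachedCache SmartIndex object] + [SmartCache CachedCache object] + [SmartCache]
  take SmartCache:  [SmartCache CachedCache object] + [SmartCache CachedCache SmartIndex object] + [SmartCache CachedCache object] + [SmartCache]
  take CachedCache:  [CachedCache object] + [CachedCache SmartIndex object] + [CachedCache object]
  take SmartIndex:  [object] + [SmartIndex object] + [object]
  take object:  [object] + [object] + [object]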